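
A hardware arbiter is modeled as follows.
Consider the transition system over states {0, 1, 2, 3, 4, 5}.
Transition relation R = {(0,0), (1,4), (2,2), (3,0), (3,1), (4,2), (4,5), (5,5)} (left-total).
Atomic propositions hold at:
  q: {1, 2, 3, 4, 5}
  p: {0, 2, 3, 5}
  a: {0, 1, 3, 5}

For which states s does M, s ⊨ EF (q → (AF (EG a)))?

{0, 1, 3, 4, 5}

EG a: greatest fixpoint, start Z0 = {0, 1, 3, 5}, keep only states in Sat with some successor in Z. Z1 = {0, 3, 5}; fixed.
Sat(EG a) = {0, 3, 5}
AF (EG a): least fixpoint, start Z0 = {0, 3, 5}, add states with every successor in Z. Already a fixed point.
Sat(AF (EG a)) = {0, 3, 5}
Sat(q → (AF (EG a))) = {0, 3, 5}
EF (q → (AF (EG a))): least fixpoint, start Z0 = {0, 3, 5}, add states with some successor in Z. Z1 = {0, 3, 4, 5}; Z2 = {0, 1, 3, 4, 5}; fixed.
Sat(EF (q → (AF (EG a)))) = {0, 1, 3, 4, 5}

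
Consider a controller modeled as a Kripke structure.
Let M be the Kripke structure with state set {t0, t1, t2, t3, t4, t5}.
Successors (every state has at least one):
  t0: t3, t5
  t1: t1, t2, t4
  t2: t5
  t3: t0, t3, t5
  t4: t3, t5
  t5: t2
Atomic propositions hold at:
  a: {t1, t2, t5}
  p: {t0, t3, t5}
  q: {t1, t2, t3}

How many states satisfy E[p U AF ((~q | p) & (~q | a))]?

5

Sat(~q) = {t0, t4, t5}
Sat(~q | p) = {t0, t3, t4, t5}
Sat(~q | a) = {t0, t1, t2, t4, t5}
Sat((~q | p) & (~q | a)) = {t0, t4, t5}
AF ((~q | p) & (~q | a)): least fixpoint, start Z0 = {t0, t4, t5}, add states with every successor in Z. Z1 = {t0, t2, t4, t5}; fixed.
Sat(AF ((~q | p) & (~q | a))) = {t0, t2, t4, t5}
E[p U AF ((~q | p) & (~q | a))]: least fixpoint, start Z0 = Sat(AF ((~q | p) & (~q | a))) = {t0, t2, t4, t5}, add states in Sat(p) with some successor in Z. Z1 = {t0, t2, t3, t4, t5}; fixed.
Sat(E[p U AF ((~q | p) & (~q | a))]) = {t0, t2, t3, t4, t5}
|Sat(E[p U AF ((~q | p) & (~q | a))])| = |{t0, t2, t3, t4, t5}| = 5.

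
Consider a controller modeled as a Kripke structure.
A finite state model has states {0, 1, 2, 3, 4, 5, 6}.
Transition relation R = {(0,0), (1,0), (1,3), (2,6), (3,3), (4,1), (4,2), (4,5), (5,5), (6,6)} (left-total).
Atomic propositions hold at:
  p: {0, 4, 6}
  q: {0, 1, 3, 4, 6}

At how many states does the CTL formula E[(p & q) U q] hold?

5

Sat(p & q) = {0, 4, 6}
E[(p & q) U q]: least fixpoint, start Z0 = Sat(q) = {0, 1, 3, 4, 6}, add states in Sat(p & q) with some successor in Z. Already a fixed point.
Sat(E[(p & q) U q]) = {0, 1, 3, 4, 6}
|Sat(E[(p & q) U q])| = |{0, 1, 3, 4, 6}| = 5.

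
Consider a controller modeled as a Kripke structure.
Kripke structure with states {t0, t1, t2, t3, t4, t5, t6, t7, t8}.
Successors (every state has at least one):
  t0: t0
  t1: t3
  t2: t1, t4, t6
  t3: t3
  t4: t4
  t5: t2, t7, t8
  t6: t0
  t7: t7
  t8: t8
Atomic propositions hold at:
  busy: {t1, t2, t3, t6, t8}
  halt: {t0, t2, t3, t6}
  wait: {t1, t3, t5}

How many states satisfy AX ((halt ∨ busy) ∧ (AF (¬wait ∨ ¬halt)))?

3

Sat(halt ∨ busy) = {t0, t1, t2, t3, t6, t8}
Sat(¬wait) = {t0, t2, t4, t6, t7, t8}
Sat(¬halt) = {t1, t4, t5, t7, t8}
Sat(¬wait ∨ ¬halt) = {t0, t1, t2, t4, t5, t6, t7, t8}
AF (¬wait ∨ ¬halt): least fixpoint, start Z0 = {t0, t1, t2, t4, t5, t6, t7, t8}, add states with every successor in Z. Already a fixed point.
Sat(AF (¬wait ∨ ¬halt)) = {t0, t1, t2, t4, t5, t6, t7, t8}
Sat((halt ∨ busy) ∧ (AF (¬wait ∨ ¬halt))) = {t0, t1, t2, t6, t8}
Sat(AX ((halt ∨ busy) ∧ (AF (¬wait ∨ ¬halt)))) = {s : every successor in {t0, t1, t2, t6, t8}} = {t0, t6, t8}
|Sat(AX ((halt ∨ busy) ∧ (AF (¬wait ∨ ¬halt))))| = |{t0, t6, t8}| = 3.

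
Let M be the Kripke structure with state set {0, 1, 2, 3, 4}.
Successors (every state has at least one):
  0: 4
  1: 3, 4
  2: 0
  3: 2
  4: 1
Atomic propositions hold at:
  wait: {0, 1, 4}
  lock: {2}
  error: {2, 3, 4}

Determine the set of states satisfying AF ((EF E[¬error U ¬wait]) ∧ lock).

Sat(¬error) = {0, 1}
Sat(¬wait) = {2, 3}
E[¬error U ¬wait]: least fixpoint, start Z0 = Sat(¬wait) = {2, 3}, add states in Sat(¬error) with some successor in Z. Z1 = {1, 2, 3}; fixed.
Sat(E[¬error U ¬wait]) = {1, 2, 3}
EF E[¬error U ¬wait]: least fixpoint, start Z0 = {1, 2, 3}, add states with some successor in Z. Z1 = {1, 2, 3, 4}; Z2 = {0, 1, 2, 3, 4}; fixed.
Sat(EF E[¬error U ¬wait]) = {0, 1, 2, 3, 4}
Sat((EF E[¬error U ¬wait]) ∧ lock) = {2}
AF ((EF E[¬error U ¬wait]) ∧ lock): least fixpoint, start Z0 = {2}, add states with every successor in Z. Z1 = {2, 3}; fixed.
Sat(AF ((EF E[¬error U ¬wait]) ∧ lock)) = {2, 3}

{2, 3}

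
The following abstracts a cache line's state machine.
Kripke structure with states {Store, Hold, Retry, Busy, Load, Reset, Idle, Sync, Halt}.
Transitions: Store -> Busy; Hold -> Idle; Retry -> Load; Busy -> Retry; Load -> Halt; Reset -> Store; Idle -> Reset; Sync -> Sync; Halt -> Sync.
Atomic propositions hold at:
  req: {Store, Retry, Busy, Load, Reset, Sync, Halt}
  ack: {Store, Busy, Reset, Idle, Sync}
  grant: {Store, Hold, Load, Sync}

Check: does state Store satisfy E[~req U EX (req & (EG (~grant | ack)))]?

Sat(~req) = {Hold, Idle}
Sat(~grant) = {Retry, Busy, Reset, Idle, Halt}
Sat(~grant | ack) = {Store, Retry, Busy, Reset, Idle, Sync, Halt}
EG (~grant | ack): greatest fixpoint, start Z0 = {Store, Retry, Busy, Reset, Idle, Sync, Halt}, keep only states in Sat with some successor in Z. Z1 = {Store, Busy, Reset, Idle, Sync, Halt}; Z2 = {Store, Reset, Idle, Sync, Halt}; Z3 = {Reset, Idle, Sync, Halt}; Z4 = {Idle, Sync, Halt}; Z5 = {Sync, Halt}; fixed.
Sat(EG (~grant | ack)) = {Sync, Halt}
Sat(req & (EG (~grant | ack))) = {Sync, Halt}
Sat(EX (req & (EG (~grant | ack)))) = {s : some successor in {Sync, Halt}} = {Load, Sync, Halt}
E[~req U EX (req & (EG (~grant | ack)))]: least fixpoint, start Z0 = Sat(EX (req & (EG (~grant | ack)))) = {Load, Sync, Halt}, add states in Sat(~req) with some successor in Z. Already a fixed point.
Sat(E[~req U EX (req & (EG (~grant | ack)))]) = {Load, Sync, Halt}
Store ∉ Sat(E[~req U EX (req & (EG (~grant | ack)))]) = {Load, Sync, Halt}, so the formula does not hold at Store.

No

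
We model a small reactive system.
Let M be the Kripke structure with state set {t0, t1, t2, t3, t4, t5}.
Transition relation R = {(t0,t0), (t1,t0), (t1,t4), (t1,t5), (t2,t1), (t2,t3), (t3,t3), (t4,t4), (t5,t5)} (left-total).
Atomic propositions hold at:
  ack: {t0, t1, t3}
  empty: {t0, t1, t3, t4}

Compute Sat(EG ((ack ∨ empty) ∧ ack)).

{t0, t1, t3}

Sat(ack ∨ empty) = {t0, t1, t3, t4}
Sat((ack ∨ empty) ∧ ack) = {t0, t1, t3}
EG ((ack ∨ empty) ∧ ack): greatest fixpoint, start Z0 = {t0, t1, t3}, keep only states in Sat with some successor in Z. Already a fixed point.
Sat(EG ((ack ∨ empty) ∧ ack)) = {t0, t1, t3}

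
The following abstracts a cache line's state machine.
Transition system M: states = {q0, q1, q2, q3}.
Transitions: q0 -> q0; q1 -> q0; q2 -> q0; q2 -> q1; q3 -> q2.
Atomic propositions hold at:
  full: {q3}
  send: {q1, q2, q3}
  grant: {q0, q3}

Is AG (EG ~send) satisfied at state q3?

No

Sat(~send) = {q0}
EG ~send: greatest fixpoint, start Z0 = {q0}, keep only states in Sat with some successor in Z. Already a fixed point.
Sat(EG ~send) = {q0}
AG (EG ~send): greatest fixpoint, start Z0 = {q0}, keep only states in Sat with every successor in Z. Already a fixed point.
Sat(AG (EG ~send)) = {q0}
q3 ∉ Sat(AG (EG ~send)) = {q0}, so the formula does not hold at q3.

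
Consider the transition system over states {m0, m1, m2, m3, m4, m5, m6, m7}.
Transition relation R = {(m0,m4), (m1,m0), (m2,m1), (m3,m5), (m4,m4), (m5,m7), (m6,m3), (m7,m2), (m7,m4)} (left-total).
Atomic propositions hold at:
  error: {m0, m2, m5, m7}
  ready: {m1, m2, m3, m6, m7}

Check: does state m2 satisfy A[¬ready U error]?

Sat(¬ready) = {m0, m4, m5}
A[¬ready U error]: least fixpoint, start Z0 = Sat(error) = {m0, m2, m5, m7}, add states in Sat(¬ready) with every successor in Z. Already a fixed point.
Sat(A[¬ready U error]) = {m0, m2, m5, m7}
m2 ∈ Sat(A[¬ready U error]) = {m0, m2, m5, m7}, so the formula holds at m2.

Yes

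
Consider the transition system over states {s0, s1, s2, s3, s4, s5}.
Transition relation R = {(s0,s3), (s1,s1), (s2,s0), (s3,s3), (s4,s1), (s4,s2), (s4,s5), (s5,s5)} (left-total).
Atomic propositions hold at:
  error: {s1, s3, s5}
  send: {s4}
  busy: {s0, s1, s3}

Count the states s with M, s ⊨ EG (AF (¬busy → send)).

5

Sat(¬busy) = {s2, s4, s5}
Sat(¬busy → send) = {s0, s1, s3, s4}
AF (¬busy → send): least fixpoint, start Z0 = {s0, s1, s3, s4}, add states with every successor in Z. Z1 = {s0, s1, s2, s3, s4}; fixed.
Sat(AF (¬busy → send)) = {s0, s1, s2, s3, s4}
EG (AF (¬busy → send)): greatest fixpoint, start Z0 = {s0, s1, s2, s3, s4}, keep only states in Sat with some successor in Z. Already a fixed point.
Sat(EG (AF (¬busy → send))) = {s0, s1, s2, s3, s4}
|Sat(EG (AF (¬busy → send)))| = |{s0, s1, s2, s3, s4}| = 5.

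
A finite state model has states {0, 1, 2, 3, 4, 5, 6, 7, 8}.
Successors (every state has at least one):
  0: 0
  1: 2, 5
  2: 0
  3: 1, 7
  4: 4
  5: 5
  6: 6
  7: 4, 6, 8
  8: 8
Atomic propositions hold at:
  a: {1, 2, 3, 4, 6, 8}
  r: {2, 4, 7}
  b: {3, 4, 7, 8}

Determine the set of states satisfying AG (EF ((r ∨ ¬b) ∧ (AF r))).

{4}

Sat(¬b) = {0, 1, 2, 5, 6}
Sat(r ∨ ¬b) = {0, 1, 2, 4, 5, 6, 7}
AF r: least fixpoint, start Z0 = {2, 4, 7}, add states with every successor in Z. Already a fixed point.
Sat(AF r) = {2, 4, 7}
Sat((r ∨ ¬b) ∧ (AF r)) = {2, 4, 7}
EF ((r ∨ ¬b) ∧ (AF r)): least fixpoint, start Z0 = {2, 4, 7}, add states with some successor in Z. Z1 = {1, 2, 3, 4, 7}; fixed.
Sat(EF ((r ∨ ¬b) ∧ (AF r))) = {1, 2, 3, 4, 7}
AG (EF ((r ∨ ¬b) ∧ (AF r))): greatest fixpoint, start Z0 = {1, 2, 3, 4, 7}, keep only states in Sat with every successor in Z. Z1 = {3, 4}; Z2 = {4}; fixed.
Sat(AG (EF ((r ∨ ¬b) ∧ (AF r)))) = {4}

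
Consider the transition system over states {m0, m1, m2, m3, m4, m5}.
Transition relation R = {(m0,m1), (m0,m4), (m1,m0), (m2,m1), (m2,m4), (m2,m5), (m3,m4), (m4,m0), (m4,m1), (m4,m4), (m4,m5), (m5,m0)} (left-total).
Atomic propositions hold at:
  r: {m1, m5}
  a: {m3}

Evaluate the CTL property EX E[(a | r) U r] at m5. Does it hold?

No

Sat(a | r) = {m1, m3, m5}
E[(a | r) U r]: least fixpoint, start Z0 = Sat(r) = {m1, m5}, add states in Sat(a | r) with some successor in Z. Already a fixed point.
Sat(E[(a | r) U r]) = {m1, m5}
Sat(EX E[(a | r) U r]) = {s : some successor in {m1, m5}} = {m0, m2, m4}
m5 ∉ Sat(EX E[(a | r) U r]) = {m0, m2, m4}, so the formula does not hold at m5.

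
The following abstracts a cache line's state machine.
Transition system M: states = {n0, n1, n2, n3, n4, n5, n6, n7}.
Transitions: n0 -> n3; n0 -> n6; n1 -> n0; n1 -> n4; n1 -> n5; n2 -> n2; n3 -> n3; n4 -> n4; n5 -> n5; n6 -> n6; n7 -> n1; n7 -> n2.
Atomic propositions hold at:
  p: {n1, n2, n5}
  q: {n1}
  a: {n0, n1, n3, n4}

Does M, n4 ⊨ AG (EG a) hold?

EG a: greatest fixpoint, start Z0 = {n0, n1, n3, n4}, keep only states in Sat with some successor in Z. Already a fixed point.
Sat(EG a) = {n0, n1, n3, n4}
AG (EG a): greatest fixpoint, start Z0 = {n0, n1, n3, n4}, keep only states in Sat with every successor in Z. Z1 = {n3, n4}; fixed.
Sat(AG (EG a)) = {n3, n4}
n4 ∈ Sat(AG (EG a)) = {n3, n4}, so the formula holds at n4.

Yes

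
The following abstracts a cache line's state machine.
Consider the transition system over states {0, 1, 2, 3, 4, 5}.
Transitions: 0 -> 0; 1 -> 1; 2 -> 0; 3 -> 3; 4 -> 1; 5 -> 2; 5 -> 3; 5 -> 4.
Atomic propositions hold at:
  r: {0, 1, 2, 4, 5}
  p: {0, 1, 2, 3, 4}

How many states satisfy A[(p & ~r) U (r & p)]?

Sat(~r) = {3}
Sat(p & ~r) = {3}
Sat(r & p) = {0, 1, 2, 4}
A[(p & ~r) U (r & p)]: least fixpoint, start Z0 = Sat((r & p)) = {0, 1, 2, 4}, add states in Sat(p & ~r) with every successor in Z. Already a fixed point.
Sat(A[(p & ~r) U (r & p)]) = {0, 1, 2, 4}
|Sat(A[(p & ~r) U (r & p)])| = |{0, 1, 2, 4}| = 4.

4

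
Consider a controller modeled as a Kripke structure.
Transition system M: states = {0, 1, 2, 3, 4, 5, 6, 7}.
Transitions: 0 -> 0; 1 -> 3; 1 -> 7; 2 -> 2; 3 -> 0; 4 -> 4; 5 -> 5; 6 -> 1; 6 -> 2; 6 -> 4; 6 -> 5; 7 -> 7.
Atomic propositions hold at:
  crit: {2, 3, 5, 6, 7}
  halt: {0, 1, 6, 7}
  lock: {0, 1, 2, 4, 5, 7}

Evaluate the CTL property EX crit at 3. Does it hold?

Sat(EX crit) = {s : some successor in {2, 3, 5, 6, 7}} = {1, 2, 5, 6, 7}
3 ∉ Sat(EX crit) = {1, 2, 5, 6, 7}, so the formula does not hold at 3.

No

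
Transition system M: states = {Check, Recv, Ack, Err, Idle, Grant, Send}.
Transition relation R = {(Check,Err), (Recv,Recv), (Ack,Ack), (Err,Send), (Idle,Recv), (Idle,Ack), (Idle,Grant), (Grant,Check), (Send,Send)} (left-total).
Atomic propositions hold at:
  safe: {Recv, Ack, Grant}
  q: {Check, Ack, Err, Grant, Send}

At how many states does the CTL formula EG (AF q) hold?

5

AF q: least fixpoint, start Z0 = {Check, Ack, Err, Grant, Send}, add states with every successor in Z. Already a fixed point.
Sat(AF q) = {Check, Ack, Err, Grant, Send}
EG (AF q): greatest fixpoint, start Z0 = {Check, Ack, Err, Grant, Send}, keep only states in Sat with some successor in Z. Already a fixed point.
Sat(EG (AF q)) = {Check, Ack, Err, Grant, Send}
|Sat(EG (AF q))| = |{Check, Ack, Err, Grant, Send}| = 5.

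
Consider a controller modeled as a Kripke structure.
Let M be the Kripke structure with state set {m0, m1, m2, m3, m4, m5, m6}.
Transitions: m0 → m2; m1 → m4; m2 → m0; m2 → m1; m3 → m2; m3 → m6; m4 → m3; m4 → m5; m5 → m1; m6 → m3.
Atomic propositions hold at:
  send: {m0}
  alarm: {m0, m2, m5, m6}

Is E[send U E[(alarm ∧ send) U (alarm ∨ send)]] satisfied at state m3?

No

Sat(alarm ∧ send) = {m0}
Sat(alarm ∨ send) = {m0, m2, m5, m6}
E[(alarm ∧ send) U (alarm ∨ send)]: least fixpoint, start Z0 = Sat((alarm ∨ send)) = {m0, m2, m5, m6}, add states in Sat(alarm ∧ send) with some successor in Z. Already a fixed point.
Sat(E[(alarm ∧ send) U (alarm ∨ send)]) = {m0, m2, m5, m6}
E[send U E[(alarm ∧ send) U (alarm ∨ send)]]: least fixpoint, start Z0 = Sat(E[(alarm ∧ send) U (alarm ∨ send)]) = {m0, m2, m5, m6}, add states in Sat(send) with some successor in Z. Already a fixed point.
Sat(E[send U E[(alarm ∧ send) U (alarm ∨ send)]]) = {m0, m2, m5, m6}
m3 ∉ Sat(E[send U E[(alarm ∧ send) U (alarm ∨ send)]]) = {m0, m2, m5, m6}, so the formula does not hold at m3.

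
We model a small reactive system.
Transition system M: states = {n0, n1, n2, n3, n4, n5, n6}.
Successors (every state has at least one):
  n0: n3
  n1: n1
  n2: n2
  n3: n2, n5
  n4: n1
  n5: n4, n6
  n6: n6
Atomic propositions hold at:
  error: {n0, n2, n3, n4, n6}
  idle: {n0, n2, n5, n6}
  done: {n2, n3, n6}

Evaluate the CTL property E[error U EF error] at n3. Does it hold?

Yes

EF error: least fixpoint, start Z0 = {n0, n2, n3, n4, n6}, add states with some successor in Z. Z1 = {n0, n2, n3, n4, n5, n6}; fixed.
Sat(EF error) = {n0, n2, n3, n4, n5, n6}
E[error U EF error]: least fixpoint, start Z0 = Sat(EF error) = {n0, n2, n3, n4, n5, n6}, add states in Sat(error) with some successor in Z. Already a fixed point.
Sat(E[error U EF error]) = {n0, n2, n3, n4, n5, n6}
n3 ∈ Sat(E[error U EF error]) = {n0, n2, n3, n4, n5, n6}, so the formula holds at n3.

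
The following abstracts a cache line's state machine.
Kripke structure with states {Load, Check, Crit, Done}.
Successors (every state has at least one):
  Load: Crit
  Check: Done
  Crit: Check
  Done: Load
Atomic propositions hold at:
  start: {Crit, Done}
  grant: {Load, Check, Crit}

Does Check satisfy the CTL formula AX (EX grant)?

Yes

Sat(EX grant) = {s : some successor in {Load, Check, Crit}} = {Load, Crit, Done}
Sat(AX (EX grant)) = {s : every successor in {Load, Crit, Done}} = {Load, Check, Done}
Check ∈ Sat(AX (EX grant)) = {Load, Check, Done}, so the formula holds at Check.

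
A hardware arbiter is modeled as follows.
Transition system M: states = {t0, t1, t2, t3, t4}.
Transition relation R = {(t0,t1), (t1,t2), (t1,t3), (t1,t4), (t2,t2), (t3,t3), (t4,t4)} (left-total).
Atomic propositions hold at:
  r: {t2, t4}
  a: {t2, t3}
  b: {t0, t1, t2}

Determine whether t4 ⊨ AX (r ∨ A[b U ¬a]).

Yes

Sat(¬a) = {t0, t1, t4}
A[b U ¬a]: least fixpoint, start Z0 = Sat(¬a) = {t0, t1, t4}, add states in Sat(b) with every successor in Z. Already a fixed point.
Sat(A[b U ¬a]) = {t0, t1, t4}
Sat(r ∨ A[b U ¬a]) = {t0, t1, t2, t4}
Sat(AX (r ∨ A[b U ¬a])) = {s : every successor in {t0, t1, t2, t4}} = {t0, t2, t4}
t4 ∈ Sat(AX (r ∨ A[b U ¬a])) = {t0, t2, t4}, so the formula holds at t4.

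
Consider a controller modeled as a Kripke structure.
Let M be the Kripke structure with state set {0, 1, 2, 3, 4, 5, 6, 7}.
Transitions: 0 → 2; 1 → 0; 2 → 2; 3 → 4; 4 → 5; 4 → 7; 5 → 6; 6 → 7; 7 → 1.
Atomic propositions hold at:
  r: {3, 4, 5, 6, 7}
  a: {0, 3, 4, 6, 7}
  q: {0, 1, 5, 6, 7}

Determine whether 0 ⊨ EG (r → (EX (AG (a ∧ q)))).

Sat(a ∧ q) = {0, 6, 7}
AG (a ∧ q): greatest fixpoint, start Z0 = {0, 6, 7}, keep only states in Sat with every successor in Z. Z1 = {6}; Z2 = ∅; fixed.
Sat(AG (a ∧ q)) = ∅
Sat(EX (AG (a ∧ q))) = {s : some successor in ∅} = ∅
Sat(r → (EX (AG (a ∧ q)))) = {0, 1, 2}
EG (r → (EX (AG (a ∧ q)))): greatest fixpoint, start Z0 = {0, 1, 2}, keep only states in Sat with some successor in Z. Already a fixed point.
Sat(EG (r → (EX (AG (a ∧ q))))) = {0, 1, 2}
0 ∈ Sat(EG (r → (EX (AG (a ∧ q))))) = {0, 1, 2}, so the formula holds at 0.

Yes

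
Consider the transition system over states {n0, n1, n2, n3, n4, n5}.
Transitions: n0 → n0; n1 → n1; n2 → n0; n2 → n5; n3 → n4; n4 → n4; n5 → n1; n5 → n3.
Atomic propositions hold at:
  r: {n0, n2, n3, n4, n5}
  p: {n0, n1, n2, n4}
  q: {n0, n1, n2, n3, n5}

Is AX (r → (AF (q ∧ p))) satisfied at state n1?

Sat(q ∧ p) = {n0, n1, n2}
AF (q ∧ p): least fixpoint, start Z0 = {n0, n1, n2}, add states with every successor in Z. Already a fixed point.
Sat(AF (q ∧ p)) = {n0, n1, n2}
Sat(r → (AF (q ∧ p))) = {n0, n1, n2}
Sat(AX (r → (AF (q ∧ p)))) = {s : every successor in {n0, n1, n2}} = {n0, n1}
n1 ∈ Sat(AX (r → (AF (q ∧ p)))) = {n0, n1}, so the formula holds at n1.

Yes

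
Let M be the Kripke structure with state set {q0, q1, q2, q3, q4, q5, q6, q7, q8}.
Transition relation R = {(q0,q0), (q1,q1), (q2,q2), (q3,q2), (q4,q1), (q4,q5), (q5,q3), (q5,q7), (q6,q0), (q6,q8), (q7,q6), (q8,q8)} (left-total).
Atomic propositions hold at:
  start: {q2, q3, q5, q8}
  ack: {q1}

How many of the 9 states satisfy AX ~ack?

Sat(~ack) = {q0, q2, q3, q4, q5, q6, q7, q8}
Sat(AX ~ack) = {s : every successor in {q0, q2, q3, q4, q5, q6, q7, q8}} = {q0, q2, q3, q5, q6, q7, q8}
|Sat(AX ~ack)| = |{q0, q2, q3, q5, q6, q7, q8}| = 7.

7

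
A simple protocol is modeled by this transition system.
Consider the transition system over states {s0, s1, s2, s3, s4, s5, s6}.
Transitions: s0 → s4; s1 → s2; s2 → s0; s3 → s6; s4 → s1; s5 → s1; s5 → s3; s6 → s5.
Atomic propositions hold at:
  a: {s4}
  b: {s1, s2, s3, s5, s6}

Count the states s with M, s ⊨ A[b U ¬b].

4

Sat(¬b) = {s0, s4}
A[b U ¬b]: least fixpoint, start Z0 = Sat(¬b) = {s0, s4}, add states in Sat(b) with every successor in Z. Z1 = {s0, s2, s4}; Z2 = {s0, s1, s2, s4}; fixed.
Sat(A[b U ¬b]) = {s0, s1, s2, s4}
|Sat(A[b U ¬b])| = |{s0, s1, s2, s4}| = 4.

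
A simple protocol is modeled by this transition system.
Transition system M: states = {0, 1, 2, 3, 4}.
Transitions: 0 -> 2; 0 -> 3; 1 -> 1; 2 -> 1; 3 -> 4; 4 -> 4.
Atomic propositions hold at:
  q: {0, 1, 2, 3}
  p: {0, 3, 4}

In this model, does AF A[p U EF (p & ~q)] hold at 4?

Sat(~q) = {4}
Sat(p & ~q) = {4}
EF (p & ~q): least fixpoint, start Z0 = {4}, add states with some successor in Z. Z1 = {3, 4}; Z2 = {0, 3, 4}; fixed.
Sat(EF (p & ~q)) = {0, 3, 4}
A[p U EF (p & ~q)]: least fixpoint, start Z0 = Sat(EF (p & ~q)) = {0, 3, 4}, add states in Sat(p) with every successor in Z. Already a fixed point.
Sat(A[p U EF (p & ~q)]) = {0, 3, 4}
AF A[p U EF (p & ~q)]: least fixpoint, start Z0 = {0, 3, 4}, add states with every successor in Z. Already a fixed point.
Sat(AF A[p U EF (p & ~q)]) = {0, 3, 4}
4 ∈ Sat(AF A[p U EF (p & ~q)]) = {0, 3, 4}, so the formula holds at 4.

Yes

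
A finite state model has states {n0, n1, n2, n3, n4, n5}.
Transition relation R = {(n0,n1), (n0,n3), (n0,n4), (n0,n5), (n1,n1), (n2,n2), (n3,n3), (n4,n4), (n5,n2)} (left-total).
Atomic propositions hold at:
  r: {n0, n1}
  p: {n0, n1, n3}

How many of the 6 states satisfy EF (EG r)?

EG r: greatest fixpoint, start Z0 = {n0, n1}, keep only states in Sat with some successor in Z. Already a fixed point.
Sat(EG r) = {n0, n1}
EF (EG r): least fixpoint, start Z0 = {n0, n1}, add states with some successor in Z. Already a fixed point.
Sat(EF (EG r)) = {n0, n1}
|Sat(EF (EG r))| = |{n0, n1}| = 2.

2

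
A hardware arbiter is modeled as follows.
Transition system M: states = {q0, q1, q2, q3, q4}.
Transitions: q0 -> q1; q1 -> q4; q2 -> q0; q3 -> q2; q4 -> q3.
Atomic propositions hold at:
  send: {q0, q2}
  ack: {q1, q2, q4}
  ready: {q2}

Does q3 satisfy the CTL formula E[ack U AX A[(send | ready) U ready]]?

Yes

Sat(send | ready) = {q0, q2}
A[(send | ready) U ready]: least fixpoint, start Z0 = Sat(ready) = {q2}, add states in Sat(send | ready) with every successor in Z. Already a fixed point.
Sat(A[(send | ready) U ready]) = {q2}
Sat(AX A[(send | ready) U ready]) = {s : every successor in {q2}} = {q3}
E[ack U AX A[(send | ready) U ready]]: least fixpoint, start Z0 = Sat(AX A[(send | ready) U ready]) = {q3}, add states in Sat(ack) with some successor in Z. Z1 = {q3, q4}; Z2 = {q1, q3, q4}; fixed.
Sat(E[ack U AX A[(send | ready) U ready]]) = {q1, q3, q4}
q3 ∈ Sat(E[ack U AX A[(send | ready) U ready]]) = {q1, q3, q4}, so the formula holds at q3.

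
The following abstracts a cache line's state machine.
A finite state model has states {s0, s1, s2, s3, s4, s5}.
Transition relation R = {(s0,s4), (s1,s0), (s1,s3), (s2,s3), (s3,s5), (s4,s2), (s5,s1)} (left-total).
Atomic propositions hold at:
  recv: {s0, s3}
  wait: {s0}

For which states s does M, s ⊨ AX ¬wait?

{s0, s2, s3, s4, s5}

Sat(¬wait) = {s1, s2, s3, s4, s5}
Sat(AX ¬wait) = {s : every successor in {s1, s2, s3, s4, s5}} = {s0, s2, s3, s4, s5}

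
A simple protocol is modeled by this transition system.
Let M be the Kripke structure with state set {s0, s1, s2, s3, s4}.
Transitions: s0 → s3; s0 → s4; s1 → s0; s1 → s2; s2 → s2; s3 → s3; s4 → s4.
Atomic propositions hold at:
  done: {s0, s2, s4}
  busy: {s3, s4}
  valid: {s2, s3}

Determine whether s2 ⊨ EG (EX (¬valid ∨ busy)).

No

Sat(¬valid) = {s0, s1, s4}
Sat(¬valid ∨ busy) = {s0, s1, s3, s4}
Sat(EX (¬valid ∨ busy)) = {s : some successor in {s0, s1, s3, s4}} = {s0, s1, s3, s4}
EG (EX (¬valid ∨ busy)): greatest fixpoint, start Z0 = {s0, s1, s3, s4}, keep only states in Sat with some successor in Z. Already a fixed point.
Sat(EG (EX (¬valid ∨ busy))) = {s0, s1, s3, s4}
s2 ∉ Sat(EG (EX (¬valid ∨ busy))) = {s0, s1, s3, s4}, so the formula does not hold at s2.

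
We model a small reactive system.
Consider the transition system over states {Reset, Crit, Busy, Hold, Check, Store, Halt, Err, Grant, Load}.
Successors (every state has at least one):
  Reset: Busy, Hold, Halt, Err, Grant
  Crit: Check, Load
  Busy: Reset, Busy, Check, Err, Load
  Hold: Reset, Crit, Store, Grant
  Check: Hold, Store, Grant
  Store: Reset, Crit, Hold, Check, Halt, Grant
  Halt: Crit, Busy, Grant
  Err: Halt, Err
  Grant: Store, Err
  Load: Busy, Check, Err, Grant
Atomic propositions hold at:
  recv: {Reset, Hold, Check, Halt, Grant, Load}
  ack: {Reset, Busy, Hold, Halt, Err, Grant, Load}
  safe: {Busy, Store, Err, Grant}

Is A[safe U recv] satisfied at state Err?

A[safe U recv]: least fixpoint, start Z0 = Sat(recv) = {Reset, Hold, Check, Halt, Grant, Load}, add states in Sat(safe) with every successor in Z. Already a fixed point.
Sat(A[safe U recv]) = {Reset, Hold, Check, Halt, Grant, Load}
Err ∉ Sat(A[safe U recv]) = {Reset, Hold, Check, Halt, Grant, Load}, so the formula does not hold at Err.

No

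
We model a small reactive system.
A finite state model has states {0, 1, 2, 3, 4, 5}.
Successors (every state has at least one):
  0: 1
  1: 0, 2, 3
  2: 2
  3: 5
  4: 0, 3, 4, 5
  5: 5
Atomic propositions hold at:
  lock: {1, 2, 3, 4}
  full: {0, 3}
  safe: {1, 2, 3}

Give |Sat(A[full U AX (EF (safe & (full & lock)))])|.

1

Sat(full & lock) = {3}
Sat(safe & (full & lock)) = {3}
EF (safe & (full & lock)): least fixpoint, start Z0 = {3}, add states with some successor in Z. Z1 = {1, 3, 4}; Z2 = {0, 1, 3, 4}; fixed.
Sat(EF (safe & (full & lock))) = {0, 1, 3, 4}
Sat(AX (EF (safe & (full & lock)))) = {s : every successor in {0, 1, 3, 4}} = {0}
A[full U AX (EF (safe & (full & lock)))]: least fixpoint, start Z0 = Sat(AX (EF (safe & (full & lock)))) = {0}, add states in Sat(full) with every successor in Z. Already a fixed point.
Sat(A[full U AX (EF (safe & (full & lock)))]) = {0}
|Sat(A[full U AX (EF (safe & (full & lock)))])| = |{0}| = 1.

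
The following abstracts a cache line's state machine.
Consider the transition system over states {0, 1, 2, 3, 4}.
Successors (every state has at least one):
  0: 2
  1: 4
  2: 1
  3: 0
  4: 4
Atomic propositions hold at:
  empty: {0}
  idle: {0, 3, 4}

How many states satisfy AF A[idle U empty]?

2

A[idle U empty]: least fixpoint, start Z0 = Sat(empty) = {0}, add states in Sat(idle) with every successor in Z. Z1 = {0, 3}; fixed.
Sat(A[idle U empty]) = {0, 3}
AF A[idle U empty]: least fixpoint, start Z0 = {0, 3}, add states with every successor in Z. Already a fixed point.
Sat(AF A[idle U empty]) = {0, 3}
|Sat(AF A[idle U empty])| = |{0, 3}| = 2.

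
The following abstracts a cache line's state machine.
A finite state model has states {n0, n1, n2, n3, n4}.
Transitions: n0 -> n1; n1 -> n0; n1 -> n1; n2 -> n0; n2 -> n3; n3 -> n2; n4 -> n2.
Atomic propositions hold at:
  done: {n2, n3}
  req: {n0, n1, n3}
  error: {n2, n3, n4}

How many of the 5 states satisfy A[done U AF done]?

3

AF done: least fixpoint, start Z0 = {n2, n3}, add states with every successor in Z. Z1 = {n2, n3, n4}; fixed.
Sat(AF done) = {n2, n3, n4}
A[done U AF done]: least fixpoint, start Z0 = Sat(AF done) = {n2, n3, n4}, add states in Sat(done) with every successor in Z. Already a fixed point.
Sat(A[done U AF done]) = {n2, n3, n4}
|Sat(A[done U AF done])| = |{n2, n3, n4}| = 3.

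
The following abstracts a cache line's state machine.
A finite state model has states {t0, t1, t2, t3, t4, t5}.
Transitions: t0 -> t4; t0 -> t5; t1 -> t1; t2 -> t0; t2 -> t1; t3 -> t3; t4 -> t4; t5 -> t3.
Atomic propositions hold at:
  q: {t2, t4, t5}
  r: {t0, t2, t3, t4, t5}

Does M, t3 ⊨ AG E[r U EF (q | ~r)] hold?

Sat(~r) = {t1}
Sat(q | ~r) = {t1, t2, t4, t5}
EF (q | ~r): least fixpoint, start Z0 = {t1, t2, t4, t5}, add states with some successor in Z. Z1 = {t0, t1, t2, t4, t5}; fixed.
Sat(EF (q | ~r)) = {t0, t1, t2, t4, t5}
E[r U EF (q | ~r)]: least fixpoint, start Z0 = Sat(EF (q | ~r)) = {t0, t1, t2, t4, t5}, add states in Sat(r) with some successor in Z. Already a fixed point.
Sat(E[r U EF (q | ~r)]) = {t0, t1, t2, t4, t5}
AG E[r U EF (q | ~r)]: greatest fixpoint, start Z0 = {t0, t1, t2, t4, t5}, keep only states in Sat with every successor in Z. Z1 = {t0, t1, t2, t4}; Z2 = {t1, t2, t4}; Z3 = {t1, t4}; fixed.
Sat(AG E[r U EF (q | ~r)]) = {t1, t4}
t3 ∉ Sat(AG E[r U EF (q | ~r)]) = {t1, t4}, so the formula does not hold at t3.

No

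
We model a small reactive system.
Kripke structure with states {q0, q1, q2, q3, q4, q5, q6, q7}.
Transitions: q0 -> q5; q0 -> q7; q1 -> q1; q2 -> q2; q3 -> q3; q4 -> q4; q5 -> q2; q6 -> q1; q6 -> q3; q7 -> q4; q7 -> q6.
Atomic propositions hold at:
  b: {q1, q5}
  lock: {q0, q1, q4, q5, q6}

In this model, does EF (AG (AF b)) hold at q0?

Yes

AF b: least fixpoint, start Z0 = {q1, q5}, add states with every successor in Z. Already a fixed point.
Sat(AF b) = {q1, q5}
AG (AF b): greatest fixpoint, start Z0 = {q1, q5}, keep only states in Sat with every successor in Z. Z1 = {q1}; fixed.
Sat(AG (AF b)) = {q1}
EF (AG (AF b)): least fixpoint, start Z0 = {q1}, add states with some successor in Z. Z1 = {q1, q6}; Z2 = {q1, q6, q7}; Z3 = {q0, q1, q6, q7}; fixed.
Sat(EF (AG (AF b))) = {q0, q1, q6, q7}
q0 ∈ Sat(EF (AG (AF b))) = {q0, q1, q6, q7}, so the formula holds at q0.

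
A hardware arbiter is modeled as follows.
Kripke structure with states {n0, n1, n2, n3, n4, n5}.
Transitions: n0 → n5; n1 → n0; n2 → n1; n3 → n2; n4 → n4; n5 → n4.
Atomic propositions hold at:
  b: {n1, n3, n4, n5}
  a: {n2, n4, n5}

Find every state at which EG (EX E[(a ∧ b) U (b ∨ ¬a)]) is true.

{n0, n1, n2, n4, n5}

Sat(a ∧ b) = {n4, n5}
Sat(¬a) = {n0, n1, n3}
Sat(b ∨ ¬a) = {n0, n1, n3, n4, n5}
E[(a ∧ b) U (b ∨ ¬a)]: least fixpoint, start Z0 = Sat((b ∨ ¬a)) = {n0, n1, n3, n4, n5}, add states in Sat(a ∧ b) with some successor in Z. Already a fixed point.
Sat(E[(a ∧ b) U (b ∨ ¬a)]) = {n0, n1, n3, n4, n5}
Sat(EX E[(a ∧ b) U (b ∨ ¬a)]) = {s : some successor in {n0, n1, n3, n4, n5}} = {n0, n1, n2, n4, n5}
EG (EX E[(a ∧ b) U (b ∨ ¬a)]): greatest fixpoint, start Z0 = {n0, n1, n2, n4, n5}, keep only states in Sat with some successor in Z. Already a fixed point.
Sat(EG (EX E[(a ∧ b) U (b ∨ ¬a)])) = {n0, n1, n2, n4, n5}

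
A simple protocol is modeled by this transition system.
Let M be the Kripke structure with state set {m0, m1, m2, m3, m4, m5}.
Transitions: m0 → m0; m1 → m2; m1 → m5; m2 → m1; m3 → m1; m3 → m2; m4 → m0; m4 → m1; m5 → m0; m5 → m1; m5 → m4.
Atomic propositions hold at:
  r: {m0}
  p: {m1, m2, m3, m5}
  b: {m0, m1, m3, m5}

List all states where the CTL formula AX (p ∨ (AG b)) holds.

{m0, m1, m2, m3, m4}

AG b: greatest fixpoint, start Z0 = {m0, m1, m3, m5}, keep only states in Sat with every successor in Z. Z1 = {m0}; fixed.
Sat(AG b) = {m0}
Sat(p ∨ (AG b)) = {m0, m1, m2, m3, m5}
Sat(AX (p ∨ (AG b))) = {s : every successor in {m0, m1, m2, m3, m5}} = {m0, m1, m2, m3, m4}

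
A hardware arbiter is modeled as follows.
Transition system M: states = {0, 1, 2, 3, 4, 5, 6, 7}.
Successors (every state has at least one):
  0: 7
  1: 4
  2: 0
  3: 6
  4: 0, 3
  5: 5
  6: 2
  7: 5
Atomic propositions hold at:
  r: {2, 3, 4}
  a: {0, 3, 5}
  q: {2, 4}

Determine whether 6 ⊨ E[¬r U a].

Sat(¬r) = {0, 1, 5, 6, 7}
E[¬r U a]: least fixpoint, start Z0 = Sat(a) = {0, 3, 5}, add states in Sat(¬r) with some successor in Z. Z1 = {0, 3, 5, 7}; fixed.
Sat(E[¬r U a]) = {0, 3, 5, 7}
6 ∉ Sat(E[¬r U a]) = {0, 3, 5, 7}, so the formula does not hold at 6.

No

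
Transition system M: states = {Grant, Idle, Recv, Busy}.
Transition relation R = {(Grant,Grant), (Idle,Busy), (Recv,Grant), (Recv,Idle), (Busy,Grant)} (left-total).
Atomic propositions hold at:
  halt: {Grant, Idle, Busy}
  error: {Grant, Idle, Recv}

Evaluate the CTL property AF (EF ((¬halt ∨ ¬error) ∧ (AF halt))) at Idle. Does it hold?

Sat(¬halt) = {Recv}
Sat(¬error) = {Busy}
Sat(¬halt ∨ ¬error) = {Recv, Busy}
AF halt: least fixpoint, start Z0 = {Grant, Idle, Busy}, add states with every successor in Z. Z1 = {Grant, Idle, Recv, Busy}; fixed.
Sat(AF halt) = {Grant, Idle, Recv, Busy}
Sat((¬halt ∨ ¬error) ∧ (AF halt)) = {Recv, Busy}
EF ((¬halt ∨ ¬error) ∧ (AF halt)): least fixpoint, start Z0 = {Recv, Busy}, add states with some successor in Z. Z1 = {Idle, Recv, Busy}; fixed.
Sat(EF ((¬halt ∨ ¬error) ∧ (AF halt))) = {Idle, Recv, Busy}
AF (EF ((¬halt ∨ ¬error) ∧ (AF halt))): least fixpoint, start Z0 = {Idle, Recv, Busy}, add states with every successor in Z. Already a fixed point.
Sat(AF (EF ((¬halt ∨ ¬error) ∧ (AF halt)))) = {Idle, Recv, Busy}
Idle ∈ Sat(AF (EF ((¬halt ∨ ¬error) ∧ (AF halt)))) = {Idle, Recv, Busy}, so the formula holds at Idle.

Yes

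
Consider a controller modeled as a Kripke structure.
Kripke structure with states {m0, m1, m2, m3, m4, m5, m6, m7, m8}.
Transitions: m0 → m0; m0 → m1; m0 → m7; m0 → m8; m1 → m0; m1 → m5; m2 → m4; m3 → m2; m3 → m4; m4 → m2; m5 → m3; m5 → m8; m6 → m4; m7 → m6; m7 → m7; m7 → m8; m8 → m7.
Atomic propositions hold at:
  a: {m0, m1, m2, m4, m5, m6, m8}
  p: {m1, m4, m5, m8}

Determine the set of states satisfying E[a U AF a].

{m0, m1, m2, m3, m4, m5, m6, m8}

AF a: least fixpoint, start Z0 = {m0, m1, m2, m4, m5, m6, m8}, add states with every successor in Z. Z1 = {m0, m1, m2, m3, m4, m5, m6, m8}; fixed.
Sat(AF a) = {m0, m1, m2, m3, m4, m5, m6, m8}
E[a U AF a]: least fixpoint, start Z0 = Sat(AF a) = {m0, m1, m2, m3, m4, m5, m6, m8}, add states in Sat(a) with some successor in Z. Already a fixed point.
Sat(E[a U AF a]) = {m0, m1, m2, m3, m4, m5, m6, m8}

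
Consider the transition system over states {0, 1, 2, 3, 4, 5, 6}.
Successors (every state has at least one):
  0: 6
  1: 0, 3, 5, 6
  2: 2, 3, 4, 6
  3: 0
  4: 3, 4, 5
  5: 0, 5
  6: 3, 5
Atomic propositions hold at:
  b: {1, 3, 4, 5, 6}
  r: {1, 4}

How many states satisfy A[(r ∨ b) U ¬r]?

6

Sat(r ∨ b) = {1, 3, 4, 5, 6}
Sat(¬r) = {0, 2, 3, 5, 6}
A[(r ∨ b) U ¬r]: least fixpoint, start Z0 = Sat(¬r) = {0, 2, 3, 5, 6}, add states in Sat(r ∨ b) with every successor in Z. Z1 = {0, 1, 2, 3, 5, 6}; fixed.
Sat(A[(r ∨ b) U ¬r]) = {0, 1, 2, 3, 5, 6}
|Sat(A[(r ∨ b) U ¬r])| = |{0, 1, 2, 3, 5, 6}| = 6.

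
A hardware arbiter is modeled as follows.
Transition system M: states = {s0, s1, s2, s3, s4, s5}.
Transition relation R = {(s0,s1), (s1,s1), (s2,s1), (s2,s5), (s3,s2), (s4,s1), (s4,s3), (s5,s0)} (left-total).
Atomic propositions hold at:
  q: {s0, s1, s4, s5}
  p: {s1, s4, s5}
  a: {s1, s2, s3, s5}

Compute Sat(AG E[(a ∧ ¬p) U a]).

{s1}

Sat(¬p) = {s0, s2, s3}
Sat(a ∧ ¬p) = {s2, s3}
E[(a ∧ ¬p) U a]: least fixpoint, start Z0 = Sat(a) = {s1, s2, s3, s5}, add states in Sat(a ∧ ¬p) with some successor in Z. Already a fixed point.
Sat(E[(a ∧ ¬p) U a]) = {s1, s2, s3, s5}
AG E[(a ∧ ¬p) U a]: greatest fixpoint, start Z0 = {s1, s2, s3, s5}, keep only states in Sat with every successor in Z. Z1 = {s1, s2, s3}; Z2 = {s1, s3}; Z3 = {s1}; fixed.
Sat(AG E[(a ∧ ¬p) U a]) = {s1}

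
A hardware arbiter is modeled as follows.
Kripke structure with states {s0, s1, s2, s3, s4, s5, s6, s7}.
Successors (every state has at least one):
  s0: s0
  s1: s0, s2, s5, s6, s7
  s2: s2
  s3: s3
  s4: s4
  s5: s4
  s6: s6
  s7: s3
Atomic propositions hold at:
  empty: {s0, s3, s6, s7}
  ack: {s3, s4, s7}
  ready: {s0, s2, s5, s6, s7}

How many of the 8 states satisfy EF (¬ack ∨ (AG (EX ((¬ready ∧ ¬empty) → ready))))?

Sat(¬ack) = {s0, s1, s2, s5, s6}
Sat(¬ready) = {s1, s3, s4}
Sat(¬empty) = {s1, s2, s4, s5}
Sat(¬ready ∧ ¬empty) = {s1, s4}
Sat((¬ready ∧ ¬empty) → ready) = {s0, s2, s3, s5, s6, s7}
Sat(EX ((¬ready ∧ ¬empty) → ready)) = {s : some successor in {s0, s2, s3, s5, s6, s7}} = {s0, s1, s2, s3, s6, s7}
AG (EX ((¬ready ∧ ¬empty) → ready)): greatest fixpoint, start Z0 = {s0, s1, s2, s3, s6, s7}, keep only states in Sat with every successor in Z. Z1 = {s0, s2, s3, s6, s7}; fixed.
Sat(AG (EX ((¬ready ∧ ¬empty) → ready))) = {s0, s2, s3, s6, s7}
Sat(¬ack ∨ (AG (EX ((¬ready ∧ ¬empty) → ready)))) = {s0, s1, s2, s3, s5, s6, s7}
EF (¬ack ∨ (AG (EX ((¬ready ∧ ¬empty) → ready)))): least fixpoint, start Z0 = {s0, s1, s2, s3, s5, s6, s7}, add states with some successor in Z. Already a fixed point.
Sat(EF (¬ack ∨ (AG (EX ((¬ready ∧ ¬empty) → ready))))) = {s0, s1, s2, s3, s5, s6, s7}
|Sat(EF (¬ack ∨ (AG (EX ((¬ready ∧ ¬empty) → ready)))))| = |{s0, s1, s2, s3, s5, s6, s7}| = 7.

7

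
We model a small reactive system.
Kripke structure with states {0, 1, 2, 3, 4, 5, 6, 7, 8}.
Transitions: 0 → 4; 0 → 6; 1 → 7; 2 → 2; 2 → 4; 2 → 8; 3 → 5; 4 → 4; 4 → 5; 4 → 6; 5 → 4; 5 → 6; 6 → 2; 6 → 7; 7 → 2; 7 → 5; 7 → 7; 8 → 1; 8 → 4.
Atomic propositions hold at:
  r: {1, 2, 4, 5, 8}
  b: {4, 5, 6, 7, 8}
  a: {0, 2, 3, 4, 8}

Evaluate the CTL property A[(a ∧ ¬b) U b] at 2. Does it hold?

No

Sat(¬b) = {0, 1, 2, 3}
Sat(a ∧ ¬b) = {0, 2, 3}
A[(a ∧ ¬b) U b]: least fixpoint, start Z0 = Sat(b) = {4, 5, 6, 7, 8}, add states in Sat(a ∧ ¬b) with every successor in Z. Z1 = {0, 3, 4, 5, 6, 7, 8}; fixed.
Sat(A[(a ∧ ¬b) U b]) = {0, 3, 4, 5, 6, 7, 8}
2 ∉ Sat(A[(a ∧ ¬b) U b]) = {0, 3, 4, 5, 6, 7, 8}, so the formula does not hold at 2.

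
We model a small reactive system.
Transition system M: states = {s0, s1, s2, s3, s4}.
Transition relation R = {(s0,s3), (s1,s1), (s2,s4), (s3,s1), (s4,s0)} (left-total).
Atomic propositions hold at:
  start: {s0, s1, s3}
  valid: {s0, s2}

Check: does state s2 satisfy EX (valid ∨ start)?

Sat(valid ∨ start) = {s0, s1, s2, s3}
Sat(EX (valid ∨ start)) = {s : some successor in {s0, s1, s2, s3}} = {s0, s1, s3, s4}
s2 ∉ Sat(EX (valid ∨ start)) = {s0, s1, s3, s4}, so the formula does not hold at s2.

No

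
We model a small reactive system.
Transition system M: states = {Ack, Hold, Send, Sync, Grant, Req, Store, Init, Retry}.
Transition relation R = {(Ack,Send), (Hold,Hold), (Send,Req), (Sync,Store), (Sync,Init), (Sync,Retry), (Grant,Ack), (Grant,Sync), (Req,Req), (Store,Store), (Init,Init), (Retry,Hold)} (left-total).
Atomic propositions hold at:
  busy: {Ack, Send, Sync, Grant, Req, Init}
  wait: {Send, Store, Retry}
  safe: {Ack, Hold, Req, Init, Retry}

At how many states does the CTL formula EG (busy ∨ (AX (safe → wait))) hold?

7

Sat(safe → wait) = {Send, Sync, Grant, Store, Retry}
Sat(AX (safe → wait)) = {s : every successor in {Send, Sync, Grant, Store, Retry}} = {Ack, Store}
Sat(busy ∨ (AX (safe → wait))) = {Ack, Send, Sync, Grant, Req, Store, Init}
EG (busy ∨ (AX (safe → wait))): greatest fixpoint, start Z0 = {Ack, Send, Sync, Grant, Req, Store, Init}, keep only states in Sat with some successor in Z. Already a fixed point.
Sat(EG (busy ∨ (AX (safe → wait)))) = {Ack, Send, Sync, Grant, Req, Store, Init}
|Sat(EG (busy ∨ (AX (safe → wait))))| = |{Ack, Send, Sync, Grant, Req, Store, Init}| = 7.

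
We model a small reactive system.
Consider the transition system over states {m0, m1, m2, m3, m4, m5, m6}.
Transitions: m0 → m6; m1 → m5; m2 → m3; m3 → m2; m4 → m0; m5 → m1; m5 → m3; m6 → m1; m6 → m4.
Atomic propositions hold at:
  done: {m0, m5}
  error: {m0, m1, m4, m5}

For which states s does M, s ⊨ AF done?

AF done: least fixpoint, start Z0 = {m0, m5}, add states with every successor in Z. Z1 = {m0, m1, m4, m5}; Z2 = {m0, m1, m4, m5, m6}; fixed.
Sat(AF done) = {m0, m1, m4, m5, m6}

{m0, m1, m4, m5, m6}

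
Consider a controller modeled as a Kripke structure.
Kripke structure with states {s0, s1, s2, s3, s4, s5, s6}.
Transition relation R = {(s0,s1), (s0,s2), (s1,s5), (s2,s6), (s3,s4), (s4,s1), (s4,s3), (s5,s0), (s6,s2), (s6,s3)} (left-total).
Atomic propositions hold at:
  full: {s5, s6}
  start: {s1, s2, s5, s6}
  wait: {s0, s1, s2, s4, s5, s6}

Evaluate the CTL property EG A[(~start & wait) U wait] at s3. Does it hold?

Sat(~start) = {s0, s3, s4}
Sat(~start & wait) = {s0, s4}
A[(~start & wait) U wait]: least fixpoint, start Z0 = Sat(wait) = {s0, s1, s2, s4, s5, s6}, add states in Sat(~start & wait) with every successor in Z. Already a fixed point.
Sat(A[(~start & wait) U wait]) = {s0, s1, s2, s4, s5, s6}
EG A[(~start & wait) U wait]: greatest fixpoint, start Z0 = {s0, s1, s2, s4, s5, s6}, keep only states in Sat with some successor in Z. Already a fixed point.
Sat(EG A[(~start & wait) U wait]) = {s0, s1, s2, s4, s5, s6}
s3 ∉ Sat(EG A[(~start & wait) U wait]) = {s0, s1, s2, s4, s5, s6}, so the formula does not hold at s3.

No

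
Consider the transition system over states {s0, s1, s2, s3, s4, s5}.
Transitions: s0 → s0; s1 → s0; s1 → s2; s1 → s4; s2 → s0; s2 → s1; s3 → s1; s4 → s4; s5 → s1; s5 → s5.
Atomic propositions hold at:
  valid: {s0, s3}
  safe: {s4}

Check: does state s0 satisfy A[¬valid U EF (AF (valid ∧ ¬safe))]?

Yes

Sat(¬valid) = {s1, s2, s4, s5}
Sat(¬safe) = {s0, s1, s2, s3, s5}
Sat(valid ∧ ¬safe) = {s0, s3}
AF (valid ∧ ¬safe): least fixpoint, start Z0 = {s0, s3}, add states with every successor in Z. Already a fixed point.
Sat(AF (valid ∧ ¬safe)) = {s0, s3}
EF (AF (valid ∧ ¬safe)): least fixpoint, start Z0 = {s0, s3}, add states with some successor in Z. Z1 = {s0, s1, s2, s3}; Z2 = {s0, s1, s2, s3, s5}; fixed.
Sat(EF (AF (valid ∧ ¬safe))) = {s0, s1, s2, s3, s5}
A[¬valid U EF (AF (valid ∧ ¬safe))]: least fixpoint, start Z0 = Sat(EF (AF (valid ∧ ¬safe))) = {s0, s1, s2, s3, s5}, add states in Sat(¬valid) with every successor in Z. Already a fixed point.
Sat(A[¬valid U EF (AF (valid ∧ ¬safe))]) = {s0, s1, s2, s3, s5}
s0 ∈ Sat(A[¬valid U EF (AF (valid ∧ ¬safe))]) = {s0, s1, s2, s3, s5}, so the formula holds at s0.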